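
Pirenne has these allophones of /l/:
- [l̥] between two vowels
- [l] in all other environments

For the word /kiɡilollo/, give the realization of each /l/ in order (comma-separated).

[l̥], [l], [l]

Occurrence 1 (position 5): between two vowels → [l̥].
Occurrence 2 (position 7): no conditioning environment matches → elsewhere allophone [l].
Occurrence 3 (position 8): no conditioning environment matches → elsewhere allophone [l].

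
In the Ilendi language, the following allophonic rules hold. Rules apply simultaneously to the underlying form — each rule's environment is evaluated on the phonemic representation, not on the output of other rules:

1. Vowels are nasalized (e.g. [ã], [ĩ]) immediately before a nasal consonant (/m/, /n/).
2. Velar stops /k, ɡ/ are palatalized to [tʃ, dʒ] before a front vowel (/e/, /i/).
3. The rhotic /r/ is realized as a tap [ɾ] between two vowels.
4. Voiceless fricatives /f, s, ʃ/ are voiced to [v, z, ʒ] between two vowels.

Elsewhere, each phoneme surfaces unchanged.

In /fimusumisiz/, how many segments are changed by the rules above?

Segments that undergo a rule: /i/ → [ĩ] (rule 1); /s/ → [z] (rule 4); /u/ → [ũ] (rule 1); /s/ → [z] (rule 4).
All other segments surface unchanged.

4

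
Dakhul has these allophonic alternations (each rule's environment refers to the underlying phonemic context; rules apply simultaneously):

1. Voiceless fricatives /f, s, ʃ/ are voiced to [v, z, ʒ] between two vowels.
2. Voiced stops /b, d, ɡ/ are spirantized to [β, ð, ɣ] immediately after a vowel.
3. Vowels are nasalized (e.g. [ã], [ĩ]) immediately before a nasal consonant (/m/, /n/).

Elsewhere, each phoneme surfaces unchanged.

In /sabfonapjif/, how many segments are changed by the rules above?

Segments that undergo a rule: /b/ → [β] (rule 2); /o/ → [õ] (rule 3).
All other segments surface unchanged.

2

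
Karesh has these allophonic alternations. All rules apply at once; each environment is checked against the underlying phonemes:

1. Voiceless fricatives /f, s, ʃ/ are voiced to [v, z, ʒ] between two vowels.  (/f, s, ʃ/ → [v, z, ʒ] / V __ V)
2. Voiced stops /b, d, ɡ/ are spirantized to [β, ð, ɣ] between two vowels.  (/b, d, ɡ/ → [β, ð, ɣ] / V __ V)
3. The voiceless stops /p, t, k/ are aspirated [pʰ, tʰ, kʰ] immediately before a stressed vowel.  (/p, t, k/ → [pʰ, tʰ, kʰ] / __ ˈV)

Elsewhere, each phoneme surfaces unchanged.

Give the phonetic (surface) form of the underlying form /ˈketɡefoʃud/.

[ˈkʰetɡevoʒud]

/k/ meets the environment for rule 3 (immediately before a stressed vowel) → [kʰ].
/e/ (between /k/ and /t/): no rule targets it → [e].
/t/ (between /e/ and /ɡ/) fails the environment for rule 3, so it stays [t].
/ɡ/ — between /t/ and /e/; rule 2 does not apply here → [ɡ].
/e/ (between /ɡ/ and /f/): no rule targets it → [e].
/f/ (between /e/ and /o/) occurs between two vowels → [v] by rule 1.
/o/ — not in any rule's target class → [o].
/ʃ/ meets the environment for rule 1 (between two vowels) → [ʒ].
/u/ stays [u].
/d/ (word-final) fails the environment for rule 2, so it stays [d].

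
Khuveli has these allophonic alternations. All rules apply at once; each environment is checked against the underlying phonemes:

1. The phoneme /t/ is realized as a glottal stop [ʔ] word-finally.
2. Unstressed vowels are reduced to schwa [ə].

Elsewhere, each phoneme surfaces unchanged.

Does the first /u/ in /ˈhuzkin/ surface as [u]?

/u/ (between /h/ and /z/) is in the target of rule 2 but the environment (in an unstressed syllable) is not met → [u].
The actual realization is [u], which matches [u].

Yes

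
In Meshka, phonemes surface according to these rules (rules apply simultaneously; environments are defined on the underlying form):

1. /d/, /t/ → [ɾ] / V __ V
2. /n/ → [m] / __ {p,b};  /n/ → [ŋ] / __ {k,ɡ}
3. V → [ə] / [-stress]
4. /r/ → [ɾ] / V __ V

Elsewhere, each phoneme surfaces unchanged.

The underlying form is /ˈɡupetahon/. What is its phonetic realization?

/ɡ/ (word-initial): no rule targets it → [ɡ].
/u/ (between /ɡ/ and /p/) fails the environment for rule 3, so it stays [u].
/p/ (between /u/ and /e/): no rule targets it → [p].
/e/ (between /p/ and /t/): in an unstressed syllable, so rule 3 applies → [ə].
/t/ — between /e/ and /a/, between two vowels — surfaces as [ɾ] (rule 1).
/a/ (between /t/ and /h/): in an unstressed syllable, so rule 3 applies → [ə].
/h/ (between /a/ and /o/): no rule targets it → [h].
/o/ (between /h/ and /n/) occurs in an unstressed syllable → [ə] by rule 3.
/n/ (word-final): rule 2 targets it, but not before a labial or velar stop → unchanged [n].

[ˈɡupəɾəhən]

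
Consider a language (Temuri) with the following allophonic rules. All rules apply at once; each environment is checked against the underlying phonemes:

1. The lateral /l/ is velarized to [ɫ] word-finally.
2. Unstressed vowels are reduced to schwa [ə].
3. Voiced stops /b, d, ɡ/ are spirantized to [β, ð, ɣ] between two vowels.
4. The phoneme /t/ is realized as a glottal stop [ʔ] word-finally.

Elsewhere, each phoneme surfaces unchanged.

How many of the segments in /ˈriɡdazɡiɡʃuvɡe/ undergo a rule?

4

Segments that undergo a rule: /a/ → [ə] (rule 2); /i/ → [ə] (rule 2); /u/ → [ə] (rule 2); /e/ → [ə] (rule 2).
All other segments surface unchanged.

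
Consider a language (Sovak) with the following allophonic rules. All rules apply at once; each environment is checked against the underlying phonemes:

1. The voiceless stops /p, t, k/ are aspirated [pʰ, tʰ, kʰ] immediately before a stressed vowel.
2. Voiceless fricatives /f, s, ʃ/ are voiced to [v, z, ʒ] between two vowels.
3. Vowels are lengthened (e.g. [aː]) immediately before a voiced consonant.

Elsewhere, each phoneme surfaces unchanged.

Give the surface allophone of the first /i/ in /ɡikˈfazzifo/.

[i]

/i/ (between /ɡ/ and /k/): rule 3 targets it, but not before a voiced consonant → unchanged [i].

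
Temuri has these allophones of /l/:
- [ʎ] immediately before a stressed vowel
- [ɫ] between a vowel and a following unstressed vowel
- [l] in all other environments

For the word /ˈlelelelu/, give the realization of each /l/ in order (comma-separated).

Occurrence 1 (position 1): immediately before a stressed vowel → [ʎ].
Occurrence 2 (position 3): between a vowel and a following unstressed vowel → [ɫ].
Occurrence 3 (position 5): between a vowel and a following unstressed vowel → [ɫ].
Occurrence 4 (position 7): between a vowel and a following unstressed vowel → [ɫ].

[ʎ], [ɫ], [ɫ], [ɫ]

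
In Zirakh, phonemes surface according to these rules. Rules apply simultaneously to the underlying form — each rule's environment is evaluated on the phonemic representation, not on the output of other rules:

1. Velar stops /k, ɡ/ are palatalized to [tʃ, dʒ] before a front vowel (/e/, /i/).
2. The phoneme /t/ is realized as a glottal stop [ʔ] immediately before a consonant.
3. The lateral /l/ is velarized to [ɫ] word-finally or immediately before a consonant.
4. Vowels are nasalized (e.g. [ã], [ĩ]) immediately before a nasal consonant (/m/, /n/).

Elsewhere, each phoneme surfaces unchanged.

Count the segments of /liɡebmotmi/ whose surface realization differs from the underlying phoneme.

Segments that undergo a rule: /ɡ/ → [dʒ] (rule 1); /t/ → [ʔ] (rule 2).
All other segments surface unchanged.

2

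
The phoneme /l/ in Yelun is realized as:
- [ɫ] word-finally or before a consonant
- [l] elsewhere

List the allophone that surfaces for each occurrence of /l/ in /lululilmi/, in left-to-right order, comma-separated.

Occurrence 1 (position 1): no conditioning environment matches → elsewhere allophone [l].
Occurrence 2 (position 3): no conditioning environment matches → elsewhere allophone [l].
Occurrence 3 (position 5): no conditioning environment matches → elsewhere allophone [l].
Occurrence 4 (position 7): word-finally or before a consonant → [ɫ].

[l], [l], [l], [ɫ]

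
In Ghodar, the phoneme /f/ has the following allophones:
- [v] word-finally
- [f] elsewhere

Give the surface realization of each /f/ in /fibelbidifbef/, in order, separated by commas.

[f], [f], [v]

Occurrence 1 (position 1): no conditioning environment matches → elsewhere allophone [f].
Occurrence 2 (position 10): no conditioning environment matches → elsewhere allophone [f].
Occurrence 3 (position 13): word-finally → [v].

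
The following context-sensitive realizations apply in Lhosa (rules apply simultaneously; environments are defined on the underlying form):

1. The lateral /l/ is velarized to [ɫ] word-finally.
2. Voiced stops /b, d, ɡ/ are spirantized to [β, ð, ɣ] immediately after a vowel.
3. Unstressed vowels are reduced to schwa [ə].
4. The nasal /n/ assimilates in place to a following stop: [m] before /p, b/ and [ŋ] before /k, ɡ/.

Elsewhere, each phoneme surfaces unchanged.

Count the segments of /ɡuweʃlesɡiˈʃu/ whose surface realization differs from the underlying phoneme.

4

Segments that undergo a rule: /u/ → [ə] (rule 3); /e/ → [ə] (rule 3); /e/ → [ə] (rule 3); /i/ → [ə] (rule 3).
All other segments surface unchanged.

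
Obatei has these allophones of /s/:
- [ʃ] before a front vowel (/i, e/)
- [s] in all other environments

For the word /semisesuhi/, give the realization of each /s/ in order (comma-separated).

[ʃ], [ʃ], [s]

Occurrence 1 (position 1): before a front vowel (/i, e/) → [ʃ].
Occurrence 2 (position 5): before a front vowel (/i, e/) → [ʃ].
Occurrence 3 (position 7): no conditioning environment matches → elsewhere allophone [s].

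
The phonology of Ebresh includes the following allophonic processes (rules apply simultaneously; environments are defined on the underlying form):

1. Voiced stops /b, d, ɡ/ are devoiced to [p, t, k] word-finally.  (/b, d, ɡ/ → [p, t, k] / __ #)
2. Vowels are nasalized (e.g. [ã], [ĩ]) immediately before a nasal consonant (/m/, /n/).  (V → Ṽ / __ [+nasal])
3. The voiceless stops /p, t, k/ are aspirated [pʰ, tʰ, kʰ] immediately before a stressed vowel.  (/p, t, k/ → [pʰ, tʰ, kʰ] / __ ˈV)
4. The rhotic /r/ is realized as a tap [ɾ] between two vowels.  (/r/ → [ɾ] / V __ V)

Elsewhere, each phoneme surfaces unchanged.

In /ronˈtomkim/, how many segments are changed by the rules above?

Segments that undergo a rule: /o/ → [õ] (rule 2); /t/ → [tʰ] (rule 3); /o/ → [õ] (rule 2); /i/ → [ĩ] (rule 2).
All other segments surface unchanged.

4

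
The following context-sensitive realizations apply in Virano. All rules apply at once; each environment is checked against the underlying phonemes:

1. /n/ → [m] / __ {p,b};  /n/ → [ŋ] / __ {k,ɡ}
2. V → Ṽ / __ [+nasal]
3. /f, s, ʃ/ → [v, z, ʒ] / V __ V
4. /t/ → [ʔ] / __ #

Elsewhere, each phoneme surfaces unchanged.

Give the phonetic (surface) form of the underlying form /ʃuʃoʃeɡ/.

[ʃuʒoʒeɡ]

/ʃ/ (word-initial): rule 3 targets it, but not between two vowels → unchanged [ʃ].
/u/ — between /ʃ/ and /ʃ/; rule 2 does not apply here → [u].
/ʃ/ — between /u/ and /o/, between two vowels — surfaces as [ʒ] (rule 3).
/o/ (between /ʃ/ and /ʃ/) is in the target of rule 2 but the environment (before a nasal consonant) is not met → [o].
Rule 3 applies to /ʃ/ (between /o/ and /e/: between two vowels) → [ʒ].
/e/ (between /ʃ/ and /ɡ/): rule 2 targets it, but not before a nasal consonant → unchanged [e].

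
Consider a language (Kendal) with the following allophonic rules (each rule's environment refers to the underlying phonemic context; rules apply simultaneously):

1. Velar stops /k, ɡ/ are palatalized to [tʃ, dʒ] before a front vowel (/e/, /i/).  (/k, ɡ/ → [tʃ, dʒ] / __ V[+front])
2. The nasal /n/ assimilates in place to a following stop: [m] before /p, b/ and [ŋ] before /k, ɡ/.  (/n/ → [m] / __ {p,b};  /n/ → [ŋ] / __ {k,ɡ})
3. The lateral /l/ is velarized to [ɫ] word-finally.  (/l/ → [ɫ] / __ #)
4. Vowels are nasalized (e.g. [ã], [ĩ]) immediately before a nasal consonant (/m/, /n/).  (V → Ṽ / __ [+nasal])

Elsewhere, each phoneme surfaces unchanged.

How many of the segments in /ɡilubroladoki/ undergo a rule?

Segments that undergo a rule: /ɡ/ → [dʒ] (rule 1); /k/ → [tʃ] (rule 1).
All other segments surface unchanged.

2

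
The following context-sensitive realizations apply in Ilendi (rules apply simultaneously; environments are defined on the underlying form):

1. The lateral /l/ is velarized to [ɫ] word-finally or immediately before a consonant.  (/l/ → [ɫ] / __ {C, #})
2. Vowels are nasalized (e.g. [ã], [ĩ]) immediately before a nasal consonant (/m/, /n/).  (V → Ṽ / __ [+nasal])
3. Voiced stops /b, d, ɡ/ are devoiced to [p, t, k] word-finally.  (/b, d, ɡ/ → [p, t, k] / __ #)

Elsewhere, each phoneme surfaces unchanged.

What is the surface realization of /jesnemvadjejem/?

/e/ (between /j/ and /s/) fails the environment for rule 2, so it stays [e].
/e/ (between /n/ and /m/) occurs before a nasal consonant → [ẽ] by rule 2.
/a/ — between /v/ and /d/; rule 2 does not apply here → [a].
/d/ — between /a/ and /j/; rule 3 does not apply here → [d].
/e/ (between /j/ and /j/): rule 2 targets it, but not before a nasal consonant → unchanged [e].
/e/ — between /j/ and /m/, before a nasal consonant — surfaces as [ẽ] (rule 2).

[jesnẽmvadjejẽm]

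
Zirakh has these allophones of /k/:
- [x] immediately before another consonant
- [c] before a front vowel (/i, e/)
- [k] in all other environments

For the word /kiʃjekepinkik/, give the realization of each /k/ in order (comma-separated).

Occurrence 1 (position 1): before a front vowel (/i, e/) → [c].
Occurrence 2 (position 6): before a front vowel (/i, e/) → [c].
Occurrence 3 (position 11): before a front vowel (/i, e/) → [c].
Occurrence 4 (position 13): no conditioning environment matches → elsewhere allophone [k].

[c], [c], [c], [k]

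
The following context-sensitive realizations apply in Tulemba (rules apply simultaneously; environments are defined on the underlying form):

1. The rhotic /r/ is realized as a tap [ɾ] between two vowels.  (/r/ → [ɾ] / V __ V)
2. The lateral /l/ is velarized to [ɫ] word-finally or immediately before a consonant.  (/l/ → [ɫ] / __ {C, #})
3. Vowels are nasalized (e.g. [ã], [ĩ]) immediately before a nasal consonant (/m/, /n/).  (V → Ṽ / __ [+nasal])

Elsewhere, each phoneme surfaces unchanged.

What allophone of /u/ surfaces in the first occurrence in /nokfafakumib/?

[ũ]

Rule 3 applies to /u/ (between /k/ and /m/: before a nasal consonant) → [ũ].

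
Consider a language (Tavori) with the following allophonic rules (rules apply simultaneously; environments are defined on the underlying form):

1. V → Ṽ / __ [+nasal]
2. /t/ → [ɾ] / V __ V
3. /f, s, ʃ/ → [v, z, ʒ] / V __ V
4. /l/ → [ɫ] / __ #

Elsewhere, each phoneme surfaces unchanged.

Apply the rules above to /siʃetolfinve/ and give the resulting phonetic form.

[siʒeɾolfĩnve]

/s/ (word-initial) is in the target of rule 3 but the environment (between two vowels) is not met → [s].
/i/ (between /s/ and /ʃ/): rule 1 targets it, but not before a nasal consonant → unchanged [i].
/ʃ/ (between /i/ and /e/): between two vowels, so rule 3 applies → [ʒ].
/e/ (between /ʃ/ and /t/): rule 1 targets it, but not before a nasal consonant → unchanged [e].
/t/ (between /e/ and /o/) occurs between two vowels → [ɾ] by rule 2.
/o/ — between /t/ and /l/; rule 1 does not apply here → [o].
/l/ (between /o/ and /f/): rule 4 targets it, but not word-finally → unchanged [l].
/f/ (between /l/ and /i/) fails the environment for rule 3, so it stays [f].
Rule 1 applies to /i/ (between /f/ and /n/: before a nasal consonant) → [ĩ].
/n/ (between /i/ and /v/) is unaffected → [n].
/v/ (between /n/ and /e/) is unaffected → [v].
/e/ (word-final) fails the environment for rule 1, so it stays [e].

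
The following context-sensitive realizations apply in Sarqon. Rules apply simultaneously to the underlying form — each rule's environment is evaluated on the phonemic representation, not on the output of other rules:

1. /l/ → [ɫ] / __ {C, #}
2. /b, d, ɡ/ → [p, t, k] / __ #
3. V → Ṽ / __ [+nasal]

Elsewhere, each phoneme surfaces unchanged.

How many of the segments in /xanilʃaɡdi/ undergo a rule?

Segments that undergo a rule: /a/ → [ã] (rule 3); /l/ → [ɫ] (rule 1).
All other segments surface unchanged.

2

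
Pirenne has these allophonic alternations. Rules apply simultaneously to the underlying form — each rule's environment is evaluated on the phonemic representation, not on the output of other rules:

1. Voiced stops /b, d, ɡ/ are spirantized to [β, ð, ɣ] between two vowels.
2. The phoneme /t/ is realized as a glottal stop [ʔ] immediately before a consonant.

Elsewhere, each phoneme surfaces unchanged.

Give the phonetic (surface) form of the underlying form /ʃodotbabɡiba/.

/ʃ/ (word-initial) is unaffected → [ʃ].
/o/ — not in any rule's target class → [o].
/d/ meets the environment for rule 1 (between two vowels) → [ð].
/o/ stays [o].
Rule 2 applies to /t/ (between /o/ and /b/: immediately before a consonant) → [ʔ].
/b/ (between /t/ and /a/): rule 1 targets it, but not between two vowels → unchanged [b].
/a/ (between /b/ and /b/): no rule targets it → [a].
/b/ (between /a/ and /ɡ/) is in the target of rule 1 but the environment (between two vowels) is not met → [b].
/ɡ/ (between /b/ and /i/) fails the environment for rule 1, so it stays [ɡ].
/i/ — not in any rule's target class → [i].
/b/ meets the environment for rule 1 (between two vowels) → [β].
/a/ — not in any rule's target class → [a].

[ʃoðoʔbabɡiβa]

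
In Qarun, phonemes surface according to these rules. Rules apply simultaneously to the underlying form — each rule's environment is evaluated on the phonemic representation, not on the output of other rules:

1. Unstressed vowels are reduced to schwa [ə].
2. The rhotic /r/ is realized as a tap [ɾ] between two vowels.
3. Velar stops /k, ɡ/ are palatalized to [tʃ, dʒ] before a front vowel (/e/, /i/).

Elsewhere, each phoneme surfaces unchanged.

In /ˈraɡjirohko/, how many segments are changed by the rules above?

4

Segments that undergo a rule: /i/ → [ə] (rule 1); /r/ → [ɾ] (rule 2); /o/ → [ə] (rule 1); /o/ → [ə] (rule 1).
All other segments surface unchanged.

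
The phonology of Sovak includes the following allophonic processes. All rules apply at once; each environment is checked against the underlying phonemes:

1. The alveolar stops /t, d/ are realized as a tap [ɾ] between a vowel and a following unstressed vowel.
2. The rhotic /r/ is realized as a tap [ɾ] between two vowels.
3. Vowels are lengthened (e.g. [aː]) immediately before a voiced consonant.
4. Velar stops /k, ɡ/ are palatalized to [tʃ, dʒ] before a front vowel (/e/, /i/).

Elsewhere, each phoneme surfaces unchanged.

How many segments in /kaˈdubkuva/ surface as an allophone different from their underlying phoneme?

Segments that undergo a rule: /a/ → [aː] (rule 3); /u/ → [uː] (rule 3); /u/ → [uː] (rule 3).
All other segments surface unchanged.

3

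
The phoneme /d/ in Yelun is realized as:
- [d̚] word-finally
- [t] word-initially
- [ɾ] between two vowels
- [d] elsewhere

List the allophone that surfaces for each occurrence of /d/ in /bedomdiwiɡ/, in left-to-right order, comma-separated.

Occurrence 1 (position 3): between two vowels → [ɾ].
Occurrence 2 (position 6): no conditioning environment matches → elsewhere allophone [d].

[ɾ], [d]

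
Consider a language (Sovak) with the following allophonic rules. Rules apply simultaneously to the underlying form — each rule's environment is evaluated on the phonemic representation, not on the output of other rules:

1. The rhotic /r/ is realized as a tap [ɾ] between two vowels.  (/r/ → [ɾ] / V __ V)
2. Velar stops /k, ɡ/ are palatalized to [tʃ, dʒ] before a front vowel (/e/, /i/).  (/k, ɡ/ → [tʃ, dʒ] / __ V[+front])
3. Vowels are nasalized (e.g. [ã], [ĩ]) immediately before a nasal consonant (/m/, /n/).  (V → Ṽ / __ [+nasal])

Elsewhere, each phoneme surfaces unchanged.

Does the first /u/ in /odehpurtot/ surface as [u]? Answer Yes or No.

Yes

/u/ (between /p/ and /r/) fails the environment for rule 3, so it stays [u].
The actual realization is [u], which matches [u].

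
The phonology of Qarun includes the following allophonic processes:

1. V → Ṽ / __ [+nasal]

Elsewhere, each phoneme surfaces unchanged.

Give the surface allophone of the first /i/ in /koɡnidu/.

[i]

/i/ (between /n/ and /d/) is in the target of rule 1 but the environment (before a nasal consonant) is not met → [i].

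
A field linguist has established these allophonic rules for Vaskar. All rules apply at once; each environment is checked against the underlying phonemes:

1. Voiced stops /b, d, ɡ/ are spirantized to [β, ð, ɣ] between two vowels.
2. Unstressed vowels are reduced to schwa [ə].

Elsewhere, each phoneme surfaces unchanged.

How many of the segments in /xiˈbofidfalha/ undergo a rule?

Segments that undergo a rule: /i/ → [ə] (rule 2); /b/ → [β] (rule 1); /i/ → [ə] (rule 2); /a/ → [ə] (rule 2); /a/ → [ə] (rule 2).
All other segments surface unchanged.

5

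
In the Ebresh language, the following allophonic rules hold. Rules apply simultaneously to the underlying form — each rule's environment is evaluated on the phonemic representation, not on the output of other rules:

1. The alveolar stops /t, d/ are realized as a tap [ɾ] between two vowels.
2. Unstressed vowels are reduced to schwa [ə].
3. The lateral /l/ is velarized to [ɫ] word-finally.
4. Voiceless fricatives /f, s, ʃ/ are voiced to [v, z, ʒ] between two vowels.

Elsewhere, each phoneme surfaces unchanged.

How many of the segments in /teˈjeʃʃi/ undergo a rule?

2

Segments that undergo a rule: /e/ → [ə] (rule 2); /i/ → [ə] (rule 2).
All other segments surface unchanged.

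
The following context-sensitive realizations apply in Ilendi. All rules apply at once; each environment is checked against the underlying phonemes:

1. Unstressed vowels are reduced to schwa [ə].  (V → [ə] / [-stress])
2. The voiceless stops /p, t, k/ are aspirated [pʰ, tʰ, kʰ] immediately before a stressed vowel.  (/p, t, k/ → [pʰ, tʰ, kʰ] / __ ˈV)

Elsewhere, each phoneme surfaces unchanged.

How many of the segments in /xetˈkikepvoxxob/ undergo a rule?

5

Segments that undergo a rule: /e/ → [ə] (rule 1); /k/ → [kʰ] (rule 2); /e/ → [ə] (rule 1); /o/ → [ə] (rule 1); /o/ → [ə] (rule 1).
All other segments surface unchanged.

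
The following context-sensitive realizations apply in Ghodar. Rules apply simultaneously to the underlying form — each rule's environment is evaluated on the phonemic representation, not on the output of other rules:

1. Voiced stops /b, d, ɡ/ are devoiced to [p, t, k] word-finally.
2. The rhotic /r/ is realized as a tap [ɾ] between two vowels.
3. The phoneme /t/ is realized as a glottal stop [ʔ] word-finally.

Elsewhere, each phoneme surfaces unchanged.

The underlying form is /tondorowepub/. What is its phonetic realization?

/t/ (word-initial) is in the target of rule 3 but the environment (word-finally) is not met → [t].
/d/ (between /n/ and /o/): rule 1 targets it, but not word-finally → unchanged [d].
/r/ (between /o/ and /o/) occurs between two vowels → [ɾ] by rule 2.
/b/ — word-final, word-finally — surfaces as [p] (rule 1).

[tondoɾowepup]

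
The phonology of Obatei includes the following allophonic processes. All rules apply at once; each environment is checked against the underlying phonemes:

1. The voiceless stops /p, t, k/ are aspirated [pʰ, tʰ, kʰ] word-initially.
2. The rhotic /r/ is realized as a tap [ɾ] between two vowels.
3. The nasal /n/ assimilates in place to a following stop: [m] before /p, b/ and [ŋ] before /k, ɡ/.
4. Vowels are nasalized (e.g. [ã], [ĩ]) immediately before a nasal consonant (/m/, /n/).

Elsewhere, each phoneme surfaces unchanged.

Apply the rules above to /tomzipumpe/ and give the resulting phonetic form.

[tʰõmzipũmpe]

Rule 1 applies to /t/ (word-initial: word-initially) → [tʰ].
/o/ (between /t/ and /m/): before a nasal consonant, so rule 4 applies → [õ].
/m/ (between /o/ and /z/) is unaffected → [m].
/z/ (between /m/ and /i/) is unaffected → [z].
/i/ (between /z/ and /p/) is in the target of rule 4 but the environment (before a nasal consonant) is not met → [i].
/p/ (between /i/ and /u/) fails the environment for rule 1, so it stays [p].
/u/ (between /p/ and /m/) occurs before a nasal consonant → [ũ] by rule 4.
/m/ stays [m].
/p/ (between /m/ and /e/) fails the environment for rule 1, so it stays [p].
/e/ (word-final) fails the environment for rule 4, so it stays [e].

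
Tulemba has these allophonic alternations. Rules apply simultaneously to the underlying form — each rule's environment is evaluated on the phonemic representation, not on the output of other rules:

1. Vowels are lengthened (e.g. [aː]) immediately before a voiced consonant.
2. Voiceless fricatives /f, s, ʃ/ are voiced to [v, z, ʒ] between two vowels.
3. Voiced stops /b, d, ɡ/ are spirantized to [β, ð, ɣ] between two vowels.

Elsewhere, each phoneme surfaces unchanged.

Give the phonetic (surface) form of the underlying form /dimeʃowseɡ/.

[diːmeʒoːwseːɡ]

/d/ (word-initial) fails the environment for rule 3, so it stays [d].
/i/ meets the environment for rule 1 (before a voiced consonant) → [iː].
/m/ (between /i/ and /e/) is unaffected → [m].
/e/ (between /m/ and /ʃ/) is in the target of rule 1 but the environment (before a voiced consonant) is not met → [e].
/ʃ/ (between /e/ and /o/) occurs between two vowels → [ʒ] by rule 2.
Rule 1 applies to /o/ (between /ʃ/ and /w/: before a voiced consonant) → [oː].
/w/ — not in any rule's target class → [w].
/s/ (between /w/ and /e/) is in the target of rule 2 but the environment (between two vowels) is not met → [s].
/e/ meets the environment for rule 1 (before a voiced consonant) → [eː].
/ɡ/ (word-final): rule 3 targets it, but not between two vowels → unchanged [ɡ].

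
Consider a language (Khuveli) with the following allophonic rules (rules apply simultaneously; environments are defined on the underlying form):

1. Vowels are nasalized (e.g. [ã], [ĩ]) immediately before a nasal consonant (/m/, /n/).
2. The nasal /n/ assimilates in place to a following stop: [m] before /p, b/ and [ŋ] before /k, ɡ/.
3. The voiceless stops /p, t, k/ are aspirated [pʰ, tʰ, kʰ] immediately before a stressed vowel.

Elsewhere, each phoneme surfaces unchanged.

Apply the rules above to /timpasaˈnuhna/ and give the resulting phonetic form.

/t/ (word-initial) fails the environment for rule 3, so it stays [t].
/i/ (between /t/ and /m/): before a nasal consonant, so rule 1 applies → [ĩ].
/m/ (between /i/ and /p/): no rule targets it → [m].
/p/ (between /m/ and /a/) is in the target of rule 3 but the environment (immediately before a stressed vowel) is not met → [p].
/a/ — between /p/ and /s/; rule 1 does not apply here → [a].
/s/ stays [s].
/a/ meets the environment for rule 1 (before a nasal consonant) → [ã].
/n/ (between /a/ and /u/) fails the environment for rule 2, so it stays [n].
/u/ (between /n/ and /h/) fails the environment for rule 1, so it stays [u].
/h/ (between /u/ and /n/): no rule targets it → [h].
/n/ (between /h/ and /a/) is in the target of rule 2 but the environment (before a labial or velar stop) is not met → [n].
/a/ — word-final; rule 1 does not apply here → [a].

[tĩmpasãˈnuhna]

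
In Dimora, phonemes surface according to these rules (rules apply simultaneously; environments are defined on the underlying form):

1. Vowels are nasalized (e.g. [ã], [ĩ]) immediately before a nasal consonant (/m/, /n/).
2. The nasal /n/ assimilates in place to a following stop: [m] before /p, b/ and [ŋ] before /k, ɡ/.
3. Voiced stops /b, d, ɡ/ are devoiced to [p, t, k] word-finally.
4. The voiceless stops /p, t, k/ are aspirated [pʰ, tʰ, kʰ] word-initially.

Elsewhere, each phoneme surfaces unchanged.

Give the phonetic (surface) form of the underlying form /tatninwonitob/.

/t/ — word-initial, word-initially — surfaces as [tʰ] (rule 4).
/a/ (between /t/ and /t/) fails the environment for rule 1, so it stays [a].
/t/ (between /a/ and /n/) fails the environment for rule 4, so it stays [t].
/n/ (between /t/ and /i/) is in the target of rule 2 but the environment (before a labial or velar stop) is not met → [n].
/i/ — between /n/ and /n/, before a nasal consonant — surfaces as [ĩ] (rule 1).
/n/ (between /i/ and /w/): rule 2 targets it, but not before a labial or velar stop → unchanged [n].
/w/ (between /n/ and /o/): no rule targets it → [w].
/o/ (between /w/ and /n/) occurs before a nasal consonant → [õ] by rule 1.
/n/ — between /o/ and /i/; rule 2 does not apply here → [n].
/i/ (between /n/ and /t/) is in the target of rule 1 but the environment (before a nasal consonant) is not met → [i].
/t/ (between /i/ and /o/) fails the environment for rule 4, so it stays [t].
/o/ (between /t/ and /b/) is in the target of rule 1 but the environment (before a nasal consonant) is not met → [o].
/b/ — word-final, word-finally — surfaces as [p] (rule 3).

[tʰatnĩnwõnitop]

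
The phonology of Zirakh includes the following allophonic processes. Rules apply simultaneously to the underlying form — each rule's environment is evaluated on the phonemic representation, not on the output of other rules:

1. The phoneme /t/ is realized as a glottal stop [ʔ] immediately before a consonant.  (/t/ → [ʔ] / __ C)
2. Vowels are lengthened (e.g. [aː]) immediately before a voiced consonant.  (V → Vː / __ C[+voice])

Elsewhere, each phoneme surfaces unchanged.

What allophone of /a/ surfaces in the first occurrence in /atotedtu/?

[a]

/a/ (word-initial) is in the target of rule 2 but the environment (before a voiced consonant) is not met → [a].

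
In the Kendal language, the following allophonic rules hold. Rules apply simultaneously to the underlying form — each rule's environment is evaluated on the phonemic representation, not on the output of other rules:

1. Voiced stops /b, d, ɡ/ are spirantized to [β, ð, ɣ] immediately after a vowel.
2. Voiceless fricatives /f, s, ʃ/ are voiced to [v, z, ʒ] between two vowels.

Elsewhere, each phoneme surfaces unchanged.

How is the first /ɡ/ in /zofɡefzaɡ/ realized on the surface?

/ɡ/ (between /f/ and /e/): rule 1 targets it, but not immediately after a vowel → unchanged [ɡ].

[ɡ]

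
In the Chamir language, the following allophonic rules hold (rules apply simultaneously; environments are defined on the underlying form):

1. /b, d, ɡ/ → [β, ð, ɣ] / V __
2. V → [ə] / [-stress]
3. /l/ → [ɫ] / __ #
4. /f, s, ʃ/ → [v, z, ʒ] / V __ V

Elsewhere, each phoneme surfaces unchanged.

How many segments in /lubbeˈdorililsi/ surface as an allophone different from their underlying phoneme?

7

Segments that undergo a rule: /u/ → [ə] (rule 2); /b/ → [β] (rule 1); /e/ → [ə] (rule 2); /d/ → [ð] (rule 1); /i/ → [ə] (rule 2); /i/ → [ə] (rule 2); /i/ → [ə] (rule 2).
All other segments surface unchanged.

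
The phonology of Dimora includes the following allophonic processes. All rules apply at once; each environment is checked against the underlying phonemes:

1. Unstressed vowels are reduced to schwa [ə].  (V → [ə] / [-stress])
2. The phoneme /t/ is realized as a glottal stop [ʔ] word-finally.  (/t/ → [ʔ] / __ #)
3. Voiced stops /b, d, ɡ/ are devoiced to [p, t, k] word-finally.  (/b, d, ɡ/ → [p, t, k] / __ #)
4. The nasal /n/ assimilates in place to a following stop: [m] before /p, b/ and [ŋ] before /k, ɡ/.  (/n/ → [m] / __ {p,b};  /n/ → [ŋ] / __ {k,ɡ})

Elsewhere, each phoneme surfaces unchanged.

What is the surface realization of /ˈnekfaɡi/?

/n/ (word-initial) fails the environment for rule 4, so it stays [n].
/e/ (between /n/ and /k/) is in the target of rule 1 but the environment (in an unstressed syllable) is not met → [e].
/k/ — not in any rule's target class → [k].
/f/ (between /k/ and /a/): no rule targets it → [f].
/a/ — between /f/ and /ɡ/, in an unstressed syllable — surfaces as [ə] (rule 1).
/ɡ/ (between /a/ and /i/) is in the target of rule 3 but the environment (word-finally) is not met → [ɡ].
Rule 1 applies to /i/ (word-final: in an unstressed syllable) → [ə].

[ˈnekfəɡə]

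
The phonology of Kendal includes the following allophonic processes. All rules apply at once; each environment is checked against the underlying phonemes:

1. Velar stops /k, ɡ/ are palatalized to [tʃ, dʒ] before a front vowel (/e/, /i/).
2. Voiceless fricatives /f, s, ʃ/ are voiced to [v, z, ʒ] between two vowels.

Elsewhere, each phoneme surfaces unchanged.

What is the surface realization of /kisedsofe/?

[tʃizedsove]

Rule 1 applies to /k/ (word-initial: before a front vowel) → [tʃ].
/i/ (between /k/ and /s/): no rule targets it → [i].
/s/ (between /i/ and /e/) occurs between two vowels → [z] by rule 2.
/e/ (between /s/ and /d/) is unaffected → [e].
/d/ — not in any rule's target class → [d].
/s/ — between /d/ and /o/; rule 2 does not apply here → [s].
/o/ (between /s/ and /f/): no rule targets it → [o].
Rule 2 applies to /f/ (between /o/ and /e/: between two vowels) → [v].
/e/ (word-final) is unaffected → [e].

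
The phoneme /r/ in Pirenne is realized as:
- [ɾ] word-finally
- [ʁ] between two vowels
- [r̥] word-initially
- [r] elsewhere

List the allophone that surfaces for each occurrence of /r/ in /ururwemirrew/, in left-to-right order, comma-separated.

Occurrence 1 (position 2): between two vowels → [ʁ].
Occurrence 2 (position 4): no conditioning environment matches → elsewhere allophone [r].
Occurrence 3 (position 9): no conditioning environment matches → elsewhere allophone [r].
Occurrence 4 (position 10): no conditioning environment matches → elsewhere allophone [r].

[ʁ], [r], [r], [r]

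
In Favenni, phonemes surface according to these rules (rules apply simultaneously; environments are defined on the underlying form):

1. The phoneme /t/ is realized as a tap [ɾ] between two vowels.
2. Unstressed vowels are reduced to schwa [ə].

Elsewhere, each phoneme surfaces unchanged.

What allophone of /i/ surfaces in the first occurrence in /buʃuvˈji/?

/i/ (word-final) fails the environment for rule 2, so it stays [i].

[i]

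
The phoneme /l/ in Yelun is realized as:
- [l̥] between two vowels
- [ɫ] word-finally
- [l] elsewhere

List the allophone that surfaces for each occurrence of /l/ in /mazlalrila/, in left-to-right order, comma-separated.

Occurrence 1 (position 4): no conditioning environment matches → elsewhere allophone [l].
Occurrence 2 (position 6): no conditioning environment matches → elsewhere allophone [l].
Occurrence 3 (position 9): between two vowels → [l̥].

[l], [l], [l̥]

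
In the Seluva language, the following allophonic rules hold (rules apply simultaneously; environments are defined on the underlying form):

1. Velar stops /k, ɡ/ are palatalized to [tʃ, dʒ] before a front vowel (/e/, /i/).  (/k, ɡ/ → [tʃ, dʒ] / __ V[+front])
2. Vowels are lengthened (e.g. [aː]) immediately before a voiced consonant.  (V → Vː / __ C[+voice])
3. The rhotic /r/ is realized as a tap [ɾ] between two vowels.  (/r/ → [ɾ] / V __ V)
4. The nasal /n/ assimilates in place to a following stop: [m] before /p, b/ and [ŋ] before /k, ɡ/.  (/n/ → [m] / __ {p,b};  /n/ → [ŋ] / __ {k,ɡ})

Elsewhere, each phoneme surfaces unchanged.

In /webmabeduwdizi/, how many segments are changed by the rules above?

5

Segments that undergo a rule: /e/ → [eː] (rule 2); /a/ → [aː] (rule 2); /e/ → [eː] (rule 2); /u/ → [uː] (rule 2); /i/ → [iː] (rule 2).
All other segments surface unchanged.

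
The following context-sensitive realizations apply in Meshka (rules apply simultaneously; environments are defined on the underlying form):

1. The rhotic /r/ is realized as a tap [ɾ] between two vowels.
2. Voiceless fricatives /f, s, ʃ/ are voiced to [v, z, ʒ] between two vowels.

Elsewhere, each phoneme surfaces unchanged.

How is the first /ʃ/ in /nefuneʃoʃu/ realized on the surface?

[ʒ]

/ʃ/ meets the environment for rule 2 (between two vowels) → [ʒ].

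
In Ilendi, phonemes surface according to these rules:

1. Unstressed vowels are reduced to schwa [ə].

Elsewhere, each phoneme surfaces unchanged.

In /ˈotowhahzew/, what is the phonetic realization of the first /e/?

/e/ (between /z/ and /w/) occurs in an unstressed syllable → [ə] by rule 1.

[ə]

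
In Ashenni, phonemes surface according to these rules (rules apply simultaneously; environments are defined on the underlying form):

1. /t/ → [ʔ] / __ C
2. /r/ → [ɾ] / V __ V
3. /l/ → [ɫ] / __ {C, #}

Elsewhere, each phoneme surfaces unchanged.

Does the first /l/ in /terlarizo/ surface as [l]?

/l/ (between /r/ and /a/): rule 3 targets it, but not word-finally or immediately before a consonant → unchanged [l].
The actual realization is [l], which matches [l].

Yes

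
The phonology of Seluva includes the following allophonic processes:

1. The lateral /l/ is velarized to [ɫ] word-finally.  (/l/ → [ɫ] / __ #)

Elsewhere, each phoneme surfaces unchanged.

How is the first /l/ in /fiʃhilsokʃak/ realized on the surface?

[l]

/l/ (between /i/ and /s/): rule 1 targets it, but not word-finally → unchanged [l].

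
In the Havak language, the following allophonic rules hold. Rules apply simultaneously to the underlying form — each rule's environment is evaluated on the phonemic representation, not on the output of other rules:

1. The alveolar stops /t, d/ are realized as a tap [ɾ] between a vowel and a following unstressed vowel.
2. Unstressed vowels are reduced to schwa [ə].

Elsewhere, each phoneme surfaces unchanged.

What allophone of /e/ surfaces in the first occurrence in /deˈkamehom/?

/e/ — between /d/ and /k/, in an unstressed syllable — surfaces as [ə] (rule 2).

[ə]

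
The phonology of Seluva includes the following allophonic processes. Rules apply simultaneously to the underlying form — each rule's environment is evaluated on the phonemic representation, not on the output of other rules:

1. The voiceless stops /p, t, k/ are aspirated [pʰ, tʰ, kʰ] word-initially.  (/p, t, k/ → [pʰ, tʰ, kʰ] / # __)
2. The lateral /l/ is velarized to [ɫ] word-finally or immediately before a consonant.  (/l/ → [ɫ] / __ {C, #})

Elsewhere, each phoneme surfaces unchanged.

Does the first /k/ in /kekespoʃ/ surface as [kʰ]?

Yes

Rule 1 applies to /k/ (word-initial: word-initially) → [kʰ].
The actual realization is [kʰ], which matches [kʰ].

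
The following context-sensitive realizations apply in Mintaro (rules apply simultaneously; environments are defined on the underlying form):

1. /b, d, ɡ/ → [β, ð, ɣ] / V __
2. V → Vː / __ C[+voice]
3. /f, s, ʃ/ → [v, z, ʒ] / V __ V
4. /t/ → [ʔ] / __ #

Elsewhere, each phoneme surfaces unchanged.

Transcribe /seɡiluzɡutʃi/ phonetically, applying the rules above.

[seːɣiːluːzɡutʃi]

/s/ (word-initial) is in the target of rule 3 but the environment (between two vowels) is not met → [s].
/e/ — between /s/ and /ɡ/, before a voiced consonant — surfaces as [eː] (rule 2).
/ɡ/ — between /e/ and /i/, immediately after a vowel — surfaces as [ɣ] (rule 1).
/i/ (between /ɡ/ and /l/) occurs before a voiced consonant → [iː] by rule 2.
/u/ meets the environment for rule 2 (before a voiced consonant) → [uː].
/ɡ/ (between /z/ and /u/) is in the target of rule 1 but the environment (immediately after a vowel) is not met → [ɡ].
/u/ (between /ɡ/ and /t/) fails the environment for rule 2, so it stays [u].
/t/ — between /u/ and /ʃ/; rule 4 does not apply here → [t].
/ʃ/ (between /t/ and /i/): rule 3 targets it, but not between two vowels → unchanged [ʃ].
/i/ — word-final; rule 2 does not apply here → [i].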